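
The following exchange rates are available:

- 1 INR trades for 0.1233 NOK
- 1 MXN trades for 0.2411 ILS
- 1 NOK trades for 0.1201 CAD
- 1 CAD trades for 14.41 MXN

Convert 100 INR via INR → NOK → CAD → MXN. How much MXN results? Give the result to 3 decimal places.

21.339

100 INR × 0.1233 = 12.33 NOK
12.33 NOK × 0.1201 = 1.480833 CAD
1.480833 CAD × 14.41 = 21.33880353 MXN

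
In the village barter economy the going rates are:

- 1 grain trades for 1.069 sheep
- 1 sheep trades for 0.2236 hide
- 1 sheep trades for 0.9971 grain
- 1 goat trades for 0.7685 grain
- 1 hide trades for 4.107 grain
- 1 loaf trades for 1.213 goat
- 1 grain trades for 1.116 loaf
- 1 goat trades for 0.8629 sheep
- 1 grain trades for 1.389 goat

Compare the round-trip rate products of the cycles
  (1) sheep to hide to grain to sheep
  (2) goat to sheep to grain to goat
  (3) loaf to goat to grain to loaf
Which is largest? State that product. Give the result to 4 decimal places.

(1) 0.2236 × 4.107 × 1.069 = 0.98169
(2) 0.8629 × 0.9971 × 1.389 = 1.19509
(3) 1.213 × 0.7685 × 1.116 = 1.04032
Highest is cycle (2) at 1.1951 (>1, arbitrage).

1.1951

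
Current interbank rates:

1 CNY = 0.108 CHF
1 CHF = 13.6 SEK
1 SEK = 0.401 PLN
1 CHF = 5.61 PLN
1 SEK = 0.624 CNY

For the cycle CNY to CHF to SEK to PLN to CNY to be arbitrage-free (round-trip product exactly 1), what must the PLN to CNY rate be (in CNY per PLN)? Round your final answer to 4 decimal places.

Known legs of the cycle: 0.108 × 13.6 × 0.401 = 0.5889888
For no arbitrage the full-cycle product must be 1, so the missing rate is 1 / 0.5889888 ≈ 1.697825.

1.6978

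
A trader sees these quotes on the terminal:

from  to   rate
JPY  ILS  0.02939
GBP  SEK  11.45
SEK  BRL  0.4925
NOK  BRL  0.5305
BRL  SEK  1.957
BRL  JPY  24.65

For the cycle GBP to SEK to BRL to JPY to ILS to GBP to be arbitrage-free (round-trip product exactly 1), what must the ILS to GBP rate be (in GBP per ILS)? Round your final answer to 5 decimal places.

Known legs of the cycle: 11.45 × 0.4925 × 24.65 × 0.02939 = 4.0853402344375
For no arbitrage the full-cycle product must be 1, so the missing rate is 1 / 4.0853402344375 ≈ 0.2447777.

0.24478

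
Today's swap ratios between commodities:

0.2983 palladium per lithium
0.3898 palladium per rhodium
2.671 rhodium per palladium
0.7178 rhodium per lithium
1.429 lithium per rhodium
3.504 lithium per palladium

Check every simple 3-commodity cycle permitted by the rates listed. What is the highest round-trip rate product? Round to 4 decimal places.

rhodium→lithium→palladium→rhodium: 1.429 × 0.2983 × 2.671 = 1.13857
rhodium→palladium→lithium→rhodium: 0.3898 × 3.504 × 0.7178 = 0.98041
Maximum is rhodium→lithium→palladium→rhodium at 1.1386; arbitrage exists.

1.1386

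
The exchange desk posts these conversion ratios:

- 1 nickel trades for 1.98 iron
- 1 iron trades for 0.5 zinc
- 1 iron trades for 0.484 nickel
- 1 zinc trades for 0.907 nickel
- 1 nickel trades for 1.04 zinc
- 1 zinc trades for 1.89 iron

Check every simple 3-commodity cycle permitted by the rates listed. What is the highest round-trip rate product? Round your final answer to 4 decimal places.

nickel→zinc→iron→nickel: 1.04 × 1.89 × 0.484 = 0.95135
nickel→iron→zinc→nickel: 1.98 × 0.5 × 0.907 = 0.89793
Maximum is nickel→zinc→iron→nickel at 0.9514; no arbitrage — every cycle loses value.

0.9514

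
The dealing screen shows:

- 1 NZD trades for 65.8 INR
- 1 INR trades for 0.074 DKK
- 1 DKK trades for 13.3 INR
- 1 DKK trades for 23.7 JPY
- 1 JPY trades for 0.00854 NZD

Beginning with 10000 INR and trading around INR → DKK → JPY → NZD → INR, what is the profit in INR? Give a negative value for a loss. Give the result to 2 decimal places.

10000 INR × 0.074 = 740 DKK
740 DKK × 23.7 = 17538 JPY
17538 JPY × 0.00854 = 149.77452 NZD
149.77452 NZD × 65.8 = 9855.163416 INR
Net change: 9855.163416 − 10000 = -144.836584 INR

-144.84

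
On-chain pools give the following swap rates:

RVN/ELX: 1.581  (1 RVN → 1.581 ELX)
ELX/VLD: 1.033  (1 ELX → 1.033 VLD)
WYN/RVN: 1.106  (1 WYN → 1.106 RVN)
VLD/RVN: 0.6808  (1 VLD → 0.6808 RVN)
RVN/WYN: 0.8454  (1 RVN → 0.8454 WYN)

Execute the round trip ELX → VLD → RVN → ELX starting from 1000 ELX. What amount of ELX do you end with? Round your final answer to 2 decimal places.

1000 ELX × 1.033 = 1033 VLD
1033 VLD × 0.6808 = 703.2664 RVN
703.2664 RVN × 1.581 = 1111.8641784 ELX

1111.86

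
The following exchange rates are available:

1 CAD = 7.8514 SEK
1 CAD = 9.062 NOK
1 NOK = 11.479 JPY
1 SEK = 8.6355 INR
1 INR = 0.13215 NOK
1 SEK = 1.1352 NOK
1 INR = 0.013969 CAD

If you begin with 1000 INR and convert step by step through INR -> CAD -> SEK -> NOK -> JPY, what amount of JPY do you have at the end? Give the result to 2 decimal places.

1429.19

1000 INR × 0.013969 = 13.969 CAD
13.969 CAD × 7.8514 = 109.6762066 SEK
109.6762066 SEK × 1.1352 = 124.50442973232 NOK
124.50442973232 NOK × 11.479 = 1429.18634889730128 JPY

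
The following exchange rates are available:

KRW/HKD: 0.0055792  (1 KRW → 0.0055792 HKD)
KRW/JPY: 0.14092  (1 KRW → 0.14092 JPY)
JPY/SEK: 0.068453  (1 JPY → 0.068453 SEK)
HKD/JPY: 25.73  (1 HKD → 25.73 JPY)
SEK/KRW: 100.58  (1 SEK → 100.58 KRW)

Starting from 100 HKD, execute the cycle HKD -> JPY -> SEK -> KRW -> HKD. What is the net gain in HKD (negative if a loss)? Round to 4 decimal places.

-1.1638

100 HKD × 25.73 = 2573 JPY
2573 JPY × 0.068453 = 176.129569 SEK
176.129569 SEK × 100.58 = 17715.11205002 KRW
17715.11205002 KRW × 0.0055792 = 98.836153149471584 HKD
Net change: 98.836153149471584 − 100 = -1.163846850528416 HKD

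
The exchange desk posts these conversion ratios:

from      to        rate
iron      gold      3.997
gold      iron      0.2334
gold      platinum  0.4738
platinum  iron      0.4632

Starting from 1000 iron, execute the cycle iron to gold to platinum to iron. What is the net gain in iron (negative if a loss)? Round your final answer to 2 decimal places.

-122.80

1000 iron × 3.997 = 3997 gold
3997 gold × 0.4738 = 1893.7786 platinum
1893.7786 platinum × 0.4632 = 877.19824752 iron
Net change: 877.19824752 − 1000 = -122.80175248 iron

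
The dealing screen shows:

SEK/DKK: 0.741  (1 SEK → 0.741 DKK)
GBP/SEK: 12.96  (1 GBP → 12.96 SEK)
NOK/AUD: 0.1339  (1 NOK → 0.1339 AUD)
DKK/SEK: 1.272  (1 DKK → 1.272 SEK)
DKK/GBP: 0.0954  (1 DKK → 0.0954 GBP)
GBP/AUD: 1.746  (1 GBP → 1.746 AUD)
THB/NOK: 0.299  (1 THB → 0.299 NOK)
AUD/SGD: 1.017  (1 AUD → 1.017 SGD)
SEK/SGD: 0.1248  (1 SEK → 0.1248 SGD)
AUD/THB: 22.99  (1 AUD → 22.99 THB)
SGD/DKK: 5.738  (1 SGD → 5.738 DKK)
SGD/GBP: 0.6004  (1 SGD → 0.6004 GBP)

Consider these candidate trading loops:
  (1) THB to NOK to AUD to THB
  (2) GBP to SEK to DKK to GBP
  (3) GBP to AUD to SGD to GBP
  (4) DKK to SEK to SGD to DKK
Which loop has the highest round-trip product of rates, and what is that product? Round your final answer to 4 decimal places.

(1) 0.299 × 0.1339 × 22.99 = 0.92043
(2) 12.96 × 0.741 × 0.0954 = 0.91616
(3) 1.746 × 1.017 × 0.6004 = 1.06612
(4) 1.272 × 0.1248 × 5.738 = 0.91088
Highest is cycle (3) at 1.0661 (>1, arbitrage).

1.0661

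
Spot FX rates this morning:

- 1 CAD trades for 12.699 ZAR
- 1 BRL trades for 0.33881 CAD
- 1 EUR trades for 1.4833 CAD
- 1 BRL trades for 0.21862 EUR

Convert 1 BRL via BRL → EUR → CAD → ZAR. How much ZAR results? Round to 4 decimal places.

1 BRL × 0.21862 = 0.21862 EUR
0.21862 EUR × 1.4833 = 0.324279046 CAD
0.324279046 CAD × 12.699 = 4.118019605154 ZAR

4.1180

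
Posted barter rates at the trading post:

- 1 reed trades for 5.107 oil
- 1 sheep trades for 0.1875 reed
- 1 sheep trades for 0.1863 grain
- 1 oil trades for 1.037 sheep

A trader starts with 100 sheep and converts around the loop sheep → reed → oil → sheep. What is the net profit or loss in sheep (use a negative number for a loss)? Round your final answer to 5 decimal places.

-0.70077

100 sheep × 0.1875 = 18.75 reed
18.75 reed × 5.107 = 95.75625 oil
95.75625 oil × 1.037 = 99.29923125 sheep
Net change: 99.29923125 − 100 = -0.70076875 sheep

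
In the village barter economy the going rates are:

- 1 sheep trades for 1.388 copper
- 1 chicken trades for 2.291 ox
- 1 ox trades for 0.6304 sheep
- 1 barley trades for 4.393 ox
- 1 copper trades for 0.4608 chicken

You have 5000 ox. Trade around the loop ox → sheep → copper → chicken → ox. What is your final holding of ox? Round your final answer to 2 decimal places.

5000 ox × 0.6304 = 3152 sheep
3152 sheep × 1.388 = 4374.976 copper
4374.976 copper × 0.4608 = 2015.9889408 chicken
2015.9889408 chicken × 2.291 = 4618.6306633728 ox

4618.63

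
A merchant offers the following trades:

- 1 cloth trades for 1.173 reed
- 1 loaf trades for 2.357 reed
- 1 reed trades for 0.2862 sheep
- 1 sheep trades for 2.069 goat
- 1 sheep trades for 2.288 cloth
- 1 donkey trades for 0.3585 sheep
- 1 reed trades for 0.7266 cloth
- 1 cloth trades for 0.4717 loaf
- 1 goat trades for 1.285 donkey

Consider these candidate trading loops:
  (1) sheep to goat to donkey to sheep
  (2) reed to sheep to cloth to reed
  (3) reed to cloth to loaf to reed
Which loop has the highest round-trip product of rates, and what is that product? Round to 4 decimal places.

(1) 2.069 × 1.285 × 0.3585 = 0.95313
(2) 0.2862 × 2.288 × 1.173 = 0.76811
(3) 0.7266 × 0.4717 × 2.357 = 0.80783
Highest is cycle (1) at 0.9531 (≤1, no arbitrage).

0.9531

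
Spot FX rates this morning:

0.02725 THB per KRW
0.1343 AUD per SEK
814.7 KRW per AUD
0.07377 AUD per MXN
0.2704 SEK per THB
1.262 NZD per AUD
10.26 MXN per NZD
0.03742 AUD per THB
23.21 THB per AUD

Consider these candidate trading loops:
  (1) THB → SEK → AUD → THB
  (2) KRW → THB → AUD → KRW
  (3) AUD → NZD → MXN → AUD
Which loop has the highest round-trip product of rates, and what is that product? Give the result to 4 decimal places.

(1) 0.2704 × 0.1343 × 23.21 = 0.84286
(2) 0.02725 × 0.03742 × 814.7 = 0.83075
(3) 1.262 × 10.26 × 0.07377 = 0.95518
Highest is cycle (3) at 0.9552 (≤1, no arbitrage).

0.9552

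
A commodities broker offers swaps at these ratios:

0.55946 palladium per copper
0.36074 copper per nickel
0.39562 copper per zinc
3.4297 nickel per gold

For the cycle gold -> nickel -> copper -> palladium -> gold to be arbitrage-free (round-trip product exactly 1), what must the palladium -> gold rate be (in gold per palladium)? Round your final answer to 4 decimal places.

1.4447

Known legs of the cycle: 3.4297 × 0.36074 × 0.55946 = 0.69218068349188
For no arbitrage the full-cycle product must be 1, so the missing rate is 1 / 0.69218068349188 ≈ 1.444709.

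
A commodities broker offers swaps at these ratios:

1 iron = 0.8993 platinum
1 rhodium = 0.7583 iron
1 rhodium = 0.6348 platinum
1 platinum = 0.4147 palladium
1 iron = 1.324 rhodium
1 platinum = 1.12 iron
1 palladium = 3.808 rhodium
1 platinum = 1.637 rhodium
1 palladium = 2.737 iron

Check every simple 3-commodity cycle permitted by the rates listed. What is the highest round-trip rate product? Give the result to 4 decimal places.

1.1163

iron→platinum→rhodium→iron: 0.8993 × 1.637 × 0.7583 = 1.11633
iron→platinum→palladium→iron: 0.8993 × 0.4147 × 2.737 = 1.02074
rhodium→platinum→palladium→rhodium: 0.6348 × 0.4147 × 3.808 = 1.00246
iron→rhodium→platinum→iron: 1.324 × 0.6348 × 1.12 = 0.94133
Maximum is iron→platinum→rhodium→iron at 1.1163; arbitrage exists.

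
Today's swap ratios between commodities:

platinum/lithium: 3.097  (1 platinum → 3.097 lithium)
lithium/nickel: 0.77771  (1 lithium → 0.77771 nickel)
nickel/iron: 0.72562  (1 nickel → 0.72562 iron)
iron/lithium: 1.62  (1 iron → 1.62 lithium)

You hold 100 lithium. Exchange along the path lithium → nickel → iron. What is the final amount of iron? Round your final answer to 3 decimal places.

56.432

100 lithium × 0.77771 = 77.771 nickel
77.771 nickel × 0.72562 = 56.43219302 iron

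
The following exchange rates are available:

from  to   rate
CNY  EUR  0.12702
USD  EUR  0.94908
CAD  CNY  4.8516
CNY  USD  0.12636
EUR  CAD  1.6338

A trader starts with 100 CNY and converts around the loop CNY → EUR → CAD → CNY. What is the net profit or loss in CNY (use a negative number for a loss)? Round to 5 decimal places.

0.68296

100 CNY × 0.12702 = 12.702 EUR
12.702 EUR × 1.6338 = 20.7525276 CAD
20.7525276 CAD × 4.8516 = 100.68296290416 CNY
Net change: 100.68296290416 − 100 = 0.68296290416 CNY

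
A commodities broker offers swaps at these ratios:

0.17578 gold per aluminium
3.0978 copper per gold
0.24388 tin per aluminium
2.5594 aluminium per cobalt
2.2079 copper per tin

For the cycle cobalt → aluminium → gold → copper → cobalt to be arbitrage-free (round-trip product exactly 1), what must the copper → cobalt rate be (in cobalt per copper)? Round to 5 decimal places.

Known legs of the cycle: 2.5594 × 0.17578 × 3.0978 = 1.3936733682696
For no arbitrage the full-cycle product must be 1, so the missing rate is 1 / 1.3936733682696 ≈ 0.7175282.

0.71753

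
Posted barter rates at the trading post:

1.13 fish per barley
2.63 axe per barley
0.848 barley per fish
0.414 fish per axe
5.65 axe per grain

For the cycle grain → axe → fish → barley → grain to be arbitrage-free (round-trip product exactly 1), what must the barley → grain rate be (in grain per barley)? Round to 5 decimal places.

0.50414

Known legs of the cycle: 5.65 × 0.414 × 0.848 = 1.9835568
For no arbitrage the full-cycle product must be 1, so the missing rate is 1 / 1.9835568 ≈ 0.5041449.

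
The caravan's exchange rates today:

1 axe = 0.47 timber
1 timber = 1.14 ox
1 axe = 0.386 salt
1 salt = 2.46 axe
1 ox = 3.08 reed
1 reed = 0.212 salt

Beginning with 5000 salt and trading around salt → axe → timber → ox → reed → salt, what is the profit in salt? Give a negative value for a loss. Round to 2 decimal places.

-696.77

5000 salt × 2.46 = 12300 axe
12300 axe × 0.47 = 5781 timber
5781 timber × 1.14 = 6590.34 ox
6590.34 ox × 3.08 = 20298.2472 reed
20298.2472 reed × 0.212 = 4303.2284064 salt
Net change: 4303.2284064 − 5000 = -696.7715936 salt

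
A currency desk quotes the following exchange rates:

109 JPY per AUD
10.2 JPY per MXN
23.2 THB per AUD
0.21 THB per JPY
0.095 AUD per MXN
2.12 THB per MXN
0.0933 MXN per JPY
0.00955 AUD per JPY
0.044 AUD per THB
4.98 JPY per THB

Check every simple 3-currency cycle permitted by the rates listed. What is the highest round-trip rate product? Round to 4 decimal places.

AUD→THB→JPY→AUD: 23.2 × 4.98 × 0.00955 = 1.10337
AUD→JPY→THB→AUD: 109 × 0.21 × 0.044 = 1.00716
THB→JPY→MXN→THB: 4.98 × 0.0933 × 2.12 = 0.98502
AUD→JPY→MXN→AUD: 109 × 0.0933 × 0.095 = 0.96612
Maximum is AUD→THB→JPY→AUD at 1.1034; arbitrage exists.

1.1034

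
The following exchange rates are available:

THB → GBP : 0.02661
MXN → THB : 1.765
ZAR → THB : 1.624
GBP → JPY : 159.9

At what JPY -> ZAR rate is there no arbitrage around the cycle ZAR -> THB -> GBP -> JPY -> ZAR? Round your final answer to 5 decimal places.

Known legs of the cycle: 1.624 × 0.02661 × 159.9 = 6.910020936
For no arbitrage the full-cycle product must be 1, so the missing rate is 1 / 6.910020936 ≈ 0.1447174.

0.14472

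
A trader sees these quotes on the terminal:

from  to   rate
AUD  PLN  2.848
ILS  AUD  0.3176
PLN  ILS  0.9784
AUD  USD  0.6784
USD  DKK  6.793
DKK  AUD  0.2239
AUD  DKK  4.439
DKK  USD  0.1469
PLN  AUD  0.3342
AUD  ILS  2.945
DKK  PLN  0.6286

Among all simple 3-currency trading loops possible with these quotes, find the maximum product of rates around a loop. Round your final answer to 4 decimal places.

1.0318

AUD→USD→DKK→AUD: 0.6784 × 6.793 × 0.2239 = 1.03181
AUD→DKK→PLN→AUD: 4.439 × 0.6286 × 0.3342 = 0.93254
AUD→PLN→ILS→AUD: 2.848 × 0.9784 × 0.3176 = 0.88499
Maximum is AUD→USD→DKK→AUD at 1.0318; arbitrage exists.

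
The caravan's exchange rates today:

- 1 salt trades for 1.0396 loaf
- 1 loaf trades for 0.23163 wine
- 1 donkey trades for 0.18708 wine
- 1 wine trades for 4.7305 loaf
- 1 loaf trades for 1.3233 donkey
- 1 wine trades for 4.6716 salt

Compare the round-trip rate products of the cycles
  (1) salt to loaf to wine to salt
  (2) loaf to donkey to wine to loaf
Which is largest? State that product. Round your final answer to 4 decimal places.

(1) 1.0396 × 0.23163 × 4.6716 = 1.12493
(2) 1.3233 × 0.18708 × 4.7305 = 1.17110
Highest is cycle (2) at 1.1711 (>1, arbitrage).

1.1711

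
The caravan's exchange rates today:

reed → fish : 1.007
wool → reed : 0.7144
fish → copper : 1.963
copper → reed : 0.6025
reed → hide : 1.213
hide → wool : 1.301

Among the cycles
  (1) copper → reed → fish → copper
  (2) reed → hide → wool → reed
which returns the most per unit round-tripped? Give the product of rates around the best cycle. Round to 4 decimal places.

1.1910

(1) 0.6025 × 1.007 × 1.963 = 1.19099
(2) 1.213 × 1.301 × 0.7144 = 1.12740
Highest is cycle (1) at 1.1910 (>1, arbitrage).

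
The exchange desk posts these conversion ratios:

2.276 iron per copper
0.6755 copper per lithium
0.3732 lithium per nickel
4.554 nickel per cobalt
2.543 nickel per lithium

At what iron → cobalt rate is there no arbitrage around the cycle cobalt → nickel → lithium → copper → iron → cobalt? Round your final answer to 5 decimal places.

Known legs of the cycle: 4.554 × 0.3732 × 0.6755 × 2.276 = 2.6129570577264
For no arbitrage the full-cycle product must be 1, so the missing rate is 1 / 2.6129570577264 ≈ 0.3827082.

0.38271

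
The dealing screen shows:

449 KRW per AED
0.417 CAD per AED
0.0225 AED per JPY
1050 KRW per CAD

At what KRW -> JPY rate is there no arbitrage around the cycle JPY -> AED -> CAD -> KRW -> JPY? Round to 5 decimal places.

0.10151

Known legs of the cycle: 0.0225 × 0.417 × 1050 = 9.851625
For no arbitrage the full-cycle product must be 1, so the missing rate is 1 / 9.851625 ≈ 0.1015061.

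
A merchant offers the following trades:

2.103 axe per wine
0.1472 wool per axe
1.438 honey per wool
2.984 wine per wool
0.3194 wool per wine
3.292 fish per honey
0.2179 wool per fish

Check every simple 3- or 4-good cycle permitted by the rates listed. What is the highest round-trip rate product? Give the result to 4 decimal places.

1.0315

fish→wool→honey→fish: 0.2179 × 1.438 × 3.292 = 1.03152
wine→axe→wool→wine: 2.103 × 0.1472 × 2.984 = 0.92373
Maximum is fish→wool→honey→fish at 1.0315; arbitrage exists.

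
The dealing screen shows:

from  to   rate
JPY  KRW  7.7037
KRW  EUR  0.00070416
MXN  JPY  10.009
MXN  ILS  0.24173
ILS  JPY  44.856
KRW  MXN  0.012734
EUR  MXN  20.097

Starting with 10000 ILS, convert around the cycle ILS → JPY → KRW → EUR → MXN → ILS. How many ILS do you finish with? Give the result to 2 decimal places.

10000 ILS × 44.856 = 448560 JPY
448560 JPY × 7.7037 = 3455571.672 KRW
3455571.672 KRW × 0.00070416 = 2433.27534855552 EUR
2433.27534855552 EUR × 20.097 = 48901.53467992028544 MXN
48901.53467992028544 MXN × 0.24173 = 11820.9679781771305994112 ILS

11820.97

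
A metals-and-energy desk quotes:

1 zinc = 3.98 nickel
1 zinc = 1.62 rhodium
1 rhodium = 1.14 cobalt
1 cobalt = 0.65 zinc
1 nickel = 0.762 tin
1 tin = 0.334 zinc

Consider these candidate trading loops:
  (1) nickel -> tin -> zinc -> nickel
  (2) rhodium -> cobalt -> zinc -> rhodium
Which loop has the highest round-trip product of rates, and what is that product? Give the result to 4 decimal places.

1.2004

(1) 0.762 × 0.334 × 3.98 = 1.01294
(2) 1.14 × 0.65 × 1.62 = 1.20042
Highest is cycle (2) at 1.2004 (>1, arbitrage).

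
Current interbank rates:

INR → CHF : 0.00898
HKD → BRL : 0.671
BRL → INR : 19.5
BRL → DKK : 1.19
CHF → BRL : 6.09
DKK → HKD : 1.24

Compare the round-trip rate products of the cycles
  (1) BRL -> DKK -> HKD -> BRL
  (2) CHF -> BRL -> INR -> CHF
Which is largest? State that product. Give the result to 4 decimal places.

(1) 1.19 × 1.24 × 0.671 = 0.99013
(2) 6.09 × 19.5 × 0.00898 = 1.06642
Highest is cycle (2) at 1.0664 (>1, arbitrage).

1.0664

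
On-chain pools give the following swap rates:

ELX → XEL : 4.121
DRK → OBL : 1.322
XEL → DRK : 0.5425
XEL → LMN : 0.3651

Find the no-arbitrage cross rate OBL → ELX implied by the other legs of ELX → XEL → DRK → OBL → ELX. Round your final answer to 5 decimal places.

0.33835

Known legs of the cycle: 4.121 × 0.5425 × 1.322 = 2.955519385
For no arbitrage the full-cycle product must be 1, so the missing rate is 1 / 2.955519385 ≈ 0.3383500.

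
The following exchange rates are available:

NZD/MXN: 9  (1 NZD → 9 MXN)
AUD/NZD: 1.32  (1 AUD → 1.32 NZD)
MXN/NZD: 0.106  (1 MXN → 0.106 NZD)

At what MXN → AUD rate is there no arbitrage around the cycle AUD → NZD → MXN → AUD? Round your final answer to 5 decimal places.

0.08418

Known legs of the cycle: 1.32 × 9 = 11.88
For no arbitrage the full-cycle product must be 1, so the missing rate is 1 / 11.88 ≈ 0.0841751.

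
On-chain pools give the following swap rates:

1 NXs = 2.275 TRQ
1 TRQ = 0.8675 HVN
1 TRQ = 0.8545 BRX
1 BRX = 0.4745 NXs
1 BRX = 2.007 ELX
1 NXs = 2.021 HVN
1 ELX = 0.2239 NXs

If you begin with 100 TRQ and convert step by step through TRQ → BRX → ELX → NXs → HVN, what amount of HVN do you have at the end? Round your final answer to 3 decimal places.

77.603

100 TRQ × 0.8545 = 85.45 BRX
85.45 BRX × 2.007 = 171.49815 ELX
171.49815 ELX × 0.2239 = 38.398435785 NXs
38.398435785 NXs × 2.021 = 77.603238721485 HVN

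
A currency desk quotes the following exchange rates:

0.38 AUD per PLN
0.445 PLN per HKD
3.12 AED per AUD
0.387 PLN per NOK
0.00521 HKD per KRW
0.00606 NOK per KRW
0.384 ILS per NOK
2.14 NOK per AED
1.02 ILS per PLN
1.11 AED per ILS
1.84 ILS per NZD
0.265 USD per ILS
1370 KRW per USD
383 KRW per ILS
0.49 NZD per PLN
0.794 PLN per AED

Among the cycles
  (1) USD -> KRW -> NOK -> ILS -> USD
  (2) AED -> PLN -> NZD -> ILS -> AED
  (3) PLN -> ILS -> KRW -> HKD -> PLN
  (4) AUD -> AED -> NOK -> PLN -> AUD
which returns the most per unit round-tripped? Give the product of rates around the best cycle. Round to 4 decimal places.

0.9819

(1) 1370 × 0.00606 × 0.384 × 0.265 = 0.84483
(2) 0.794 × 0.49 × 1.84 × 1.11 = 0.79462
(3) 1.02 × 383 × 0.00521 × 0.445 = 0.90573
(4) 3.12 × 2.14 × 0.387 × 0.38 = 0.98189
Highest is cycle (4) at 0.9819 (≤1, no arbitrage).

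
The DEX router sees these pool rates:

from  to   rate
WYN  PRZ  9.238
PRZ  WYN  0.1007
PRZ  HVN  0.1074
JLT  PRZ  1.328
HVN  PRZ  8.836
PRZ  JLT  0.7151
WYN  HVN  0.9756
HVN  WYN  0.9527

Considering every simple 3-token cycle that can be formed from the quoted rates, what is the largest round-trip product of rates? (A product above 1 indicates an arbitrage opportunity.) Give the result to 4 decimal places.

0.9452

HVN→WYN→PRZ→HVN: 0.9527 × 9.238 × 0.1074 = 0.94523
HVN→PRZ→WYN→HVN: 8.836 × 0.1007 × 0.9756 = 0.86807
Maximum is HVN→WYN→PRZ→HVN at 0.9452; no arbitrage — every cycle loses value.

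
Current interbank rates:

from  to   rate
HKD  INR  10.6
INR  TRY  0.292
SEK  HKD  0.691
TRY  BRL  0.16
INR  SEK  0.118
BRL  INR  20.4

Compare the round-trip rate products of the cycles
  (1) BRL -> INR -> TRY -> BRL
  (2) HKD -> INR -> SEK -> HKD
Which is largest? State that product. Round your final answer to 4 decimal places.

0.9531

(1) 20.4 × 0.292 × 0.16 = 0.95309
(2) 10.6 × 0.118 × 0.691 = 0.86430
Highest is cycle (1) at 0.9531 (≤1, no arbitrage).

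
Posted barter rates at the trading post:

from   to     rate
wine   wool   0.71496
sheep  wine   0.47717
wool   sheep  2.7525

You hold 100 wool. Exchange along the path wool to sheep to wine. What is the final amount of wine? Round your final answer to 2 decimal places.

100 wool × 2.7525 = 275.25 sheep
275.25 sheep × 0.47717 = 131.3410425 wine

131.34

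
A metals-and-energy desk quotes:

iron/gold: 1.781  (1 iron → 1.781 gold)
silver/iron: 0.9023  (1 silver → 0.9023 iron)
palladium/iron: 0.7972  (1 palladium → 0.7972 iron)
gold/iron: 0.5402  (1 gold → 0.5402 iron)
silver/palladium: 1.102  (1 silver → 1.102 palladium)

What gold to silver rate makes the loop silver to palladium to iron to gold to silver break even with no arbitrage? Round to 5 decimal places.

0.63913

Known legs of the cycle: 1.102 × 0.7972 × 1.781 = 1.5646341464
For no arbitrage the full-cycle product must be 1, so the missing rate is 1 / 1.5646341464 ≈ 0.6391270.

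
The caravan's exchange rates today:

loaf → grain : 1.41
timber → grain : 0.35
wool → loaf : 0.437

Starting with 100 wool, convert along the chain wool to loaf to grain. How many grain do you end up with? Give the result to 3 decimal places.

61.617

100 wool × 0.437 = 43.7 loaf
43.7 loaf × 1.41 = 61.617 grain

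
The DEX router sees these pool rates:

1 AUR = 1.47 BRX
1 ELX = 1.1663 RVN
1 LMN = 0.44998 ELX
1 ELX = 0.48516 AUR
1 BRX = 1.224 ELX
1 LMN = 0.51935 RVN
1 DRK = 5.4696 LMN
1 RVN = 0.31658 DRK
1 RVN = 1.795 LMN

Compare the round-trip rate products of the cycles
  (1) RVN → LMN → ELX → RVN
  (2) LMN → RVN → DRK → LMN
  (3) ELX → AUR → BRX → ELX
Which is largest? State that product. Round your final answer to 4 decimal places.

0.9420

(1) 1.795 × 0.44998 × 1.1663 = 0.94204
(2) 0.51935 × 0.31658 × 5.4696 = 0.89929
(3) 0.48516 × 1.47 × 1.224 = 0.87294
Highest is cycle (1) at 0.9420 (≤1, no arbitrage).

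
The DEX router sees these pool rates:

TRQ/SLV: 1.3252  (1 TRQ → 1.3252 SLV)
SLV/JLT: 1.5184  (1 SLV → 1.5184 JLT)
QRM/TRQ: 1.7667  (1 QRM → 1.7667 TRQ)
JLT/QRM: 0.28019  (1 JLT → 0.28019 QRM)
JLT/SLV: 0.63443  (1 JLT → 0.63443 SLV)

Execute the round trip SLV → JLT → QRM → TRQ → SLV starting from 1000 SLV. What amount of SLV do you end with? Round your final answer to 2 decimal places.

996.05

1000 SLV × 1.5184 = 1518.4 JLT
1518.4 JLT × 0.28019 = 425.440496 QRM
425.440496 QRM × 1.7667 = 751.6257242832 TRQ
751.6257242832 TRQ × 1.3252 = 996.05440982009664 SLV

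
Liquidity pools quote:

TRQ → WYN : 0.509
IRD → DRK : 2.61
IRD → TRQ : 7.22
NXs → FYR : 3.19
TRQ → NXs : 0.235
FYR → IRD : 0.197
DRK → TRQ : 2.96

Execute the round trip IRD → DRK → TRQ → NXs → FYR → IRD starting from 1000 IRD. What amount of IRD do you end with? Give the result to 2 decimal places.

1000 IRD × 2.61 = 2610 DRK
2610 DRK × 2.96 = 7725.6 TRQ
7725.6 TRQ × 0.235 = 1815.516 NXs
1815.516 NXs × 3.19 = 5791.49604 FYR
5791.49604 FYR × 0.197 = 1140.92471988 IRD

1140.92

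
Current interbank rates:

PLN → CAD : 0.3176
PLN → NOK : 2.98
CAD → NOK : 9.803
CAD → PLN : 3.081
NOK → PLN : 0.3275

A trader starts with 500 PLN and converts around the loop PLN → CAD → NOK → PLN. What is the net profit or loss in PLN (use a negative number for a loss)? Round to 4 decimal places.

500 PLN × 0.3176 = 158.8 CAD
158.8 CAD × 9.803 = 1556.7164 NOK
1556.7164 NOK × 0.3275 = 509.824621 PLN
Net change: 509.824621 − 500 = 9.824621 PLN

9.8246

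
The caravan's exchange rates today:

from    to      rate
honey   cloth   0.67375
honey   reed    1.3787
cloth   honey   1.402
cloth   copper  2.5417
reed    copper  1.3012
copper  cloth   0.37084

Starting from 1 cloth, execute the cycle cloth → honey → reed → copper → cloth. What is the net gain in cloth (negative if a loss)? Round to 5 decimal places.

-0.06729

1 cloth × 1.402 = 1.402 honey
1.402 honey × 1.3787 = 1.9329374 reed
1.9329374 reed × 1.3012 = 2.51513814488 copper
2.51513814488 copper × 0.37084 = 0.9327138296472992 cloth
Net change: 0.9327138296472992 − 1 = -0.0672861703527008 cloth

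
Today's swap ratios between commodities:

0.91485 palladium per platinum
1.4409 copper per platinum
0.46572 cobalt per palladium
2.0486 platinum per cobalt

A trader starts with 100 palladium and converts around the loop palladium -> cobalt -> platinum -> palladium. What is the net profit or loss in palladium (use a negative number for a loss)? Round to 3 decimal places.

-12.717

100 palladium × 0.46572 = 46.572 cobalt
46.572 cobalt × 2.0486 = 95.4073992 platinum
95.4073992 platinum × 0.91485 = 87.28345915812 palladium
Net change: 87.28345915812 − 100 = -12.71654084188 palladium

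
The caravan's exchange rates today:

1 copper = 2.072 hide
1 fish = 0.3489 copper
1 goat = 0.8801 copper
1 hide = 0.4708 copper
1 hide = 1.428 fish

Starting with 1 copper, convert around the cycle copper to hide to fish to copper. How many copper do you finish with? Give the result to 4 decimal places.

1 copper × 2.072 = 2.072 hide
2.072 hide × 1.428 = 2.958816 fish
2.958816 fish × 0.3489 = 1.0323309024 copper

1.0323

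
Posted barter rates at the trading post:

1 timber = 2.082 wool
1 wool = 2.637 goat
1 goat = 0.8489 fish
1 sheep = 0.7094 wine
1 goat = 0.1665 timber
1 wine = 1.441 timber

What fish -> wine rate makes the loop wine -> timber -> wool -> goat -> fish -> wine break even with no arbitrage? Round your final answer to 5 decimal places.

Known legs of the cycle: 1.441 × 2.082 × 2.637 × 0.8489 = 6.7160105449866
For no arbitrage the full-cycle product must be 1, so the missing rate is 1 / 6.7160105449866 ≈ 0.1488979.

0.14890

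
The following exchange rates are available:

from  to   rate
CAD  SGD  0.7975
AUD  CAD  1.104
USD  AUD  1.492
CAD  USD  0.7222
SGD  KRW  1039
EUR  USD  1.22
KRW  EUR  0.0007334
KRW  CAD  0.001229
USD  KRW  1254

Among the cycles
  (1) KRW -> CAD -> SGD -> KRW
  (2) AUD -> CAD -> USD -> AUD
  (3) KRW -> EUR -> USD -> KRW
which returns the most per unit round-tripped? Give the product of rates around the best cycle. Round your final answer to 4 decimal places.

(1) 0.001229 × 0.7975 × 1039 = 1.01835
(2) 1.104 × 0.7222 × 1.492 = 1.18958
(3) 0.0007334 × 1.22 × 1254 = 1.12201
Highest is cycle (2) at 1.1896 (>1, arbitrage).

1.1896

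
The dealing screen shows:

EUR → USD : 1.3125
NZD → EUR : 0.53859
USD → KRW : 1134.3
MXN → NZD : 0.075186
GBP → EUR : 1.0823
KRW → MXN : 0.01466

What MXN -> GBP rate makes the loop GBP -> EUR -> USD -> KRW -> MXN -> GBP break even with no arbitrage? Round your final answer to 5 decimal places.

0.04233

Known legs of the cycle: 1.0823 × 1.3125 × 1134.3 × 0.01466 = 23.6215761697125
For no arbitrage the full-cycle product must be 1, so the missing rate is 1 / 23.6215761697125 ≈ 0.0423342.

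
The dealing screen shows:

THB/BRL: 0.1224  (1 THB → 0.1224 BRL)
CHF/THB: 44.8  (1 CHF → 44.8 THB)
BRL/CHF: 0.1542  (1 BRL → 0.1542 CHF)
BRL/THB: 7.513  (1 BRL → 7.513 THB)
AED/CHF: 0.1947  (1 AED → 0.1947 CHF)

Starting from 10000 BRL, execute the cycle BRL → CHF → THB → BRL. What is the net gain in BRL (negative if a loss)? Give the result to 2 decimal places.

-1544.41

10000 BRL × 0.1542 = 1542 CHF
1542 CHF × 44.8 = 69081.6 THB
69081.6 THB × 0.1224 = 8455.58784 BRL
Net change: 8455.58784 − 10000 = -1544.41216 BRL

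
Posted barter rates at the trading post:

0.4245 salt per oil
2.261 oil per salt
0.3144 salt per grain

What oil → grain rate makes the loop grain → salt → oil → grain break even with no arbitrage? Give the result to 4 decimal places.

1.4067

Known legs of the cycle: 0.3144 × 2.261 = 0.7108584
For no arbitrage the full-cycle product must be 1, so the missing rate is 1 / 0.7108584 ≈ 1.406750.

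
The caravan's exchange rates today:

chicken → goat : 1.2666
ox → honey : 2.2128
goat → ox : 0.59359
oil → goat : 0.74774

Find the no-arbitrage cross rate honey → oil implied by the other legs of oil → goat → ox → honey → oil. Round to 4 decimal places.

Known legs of the cycle: 0.74774 × 0.59359 × 2.2128 = 0.98215346314848
For no arbitrage the full-cycle product must be 1, so the missing rate is 1 / 0.98215346314848 ≈ 1.018171.

1.0182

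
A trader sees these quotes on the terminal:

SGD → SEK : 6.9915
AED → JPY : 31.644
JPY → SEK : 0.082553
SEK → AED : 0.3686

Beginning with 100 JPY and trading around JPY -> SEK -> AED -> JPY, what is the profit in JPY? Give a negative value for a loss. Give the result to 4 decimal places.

-3.7104

100 JPY × 0.082553 = 8.2553 SEK
8.2553 SEK × 0.3686 = 3.04290358 AED
3.04290358 AED × 31.644 = 96.28964088552 JPY
Net change: 96.28964088552 − 100 = -3.71035911448 JPY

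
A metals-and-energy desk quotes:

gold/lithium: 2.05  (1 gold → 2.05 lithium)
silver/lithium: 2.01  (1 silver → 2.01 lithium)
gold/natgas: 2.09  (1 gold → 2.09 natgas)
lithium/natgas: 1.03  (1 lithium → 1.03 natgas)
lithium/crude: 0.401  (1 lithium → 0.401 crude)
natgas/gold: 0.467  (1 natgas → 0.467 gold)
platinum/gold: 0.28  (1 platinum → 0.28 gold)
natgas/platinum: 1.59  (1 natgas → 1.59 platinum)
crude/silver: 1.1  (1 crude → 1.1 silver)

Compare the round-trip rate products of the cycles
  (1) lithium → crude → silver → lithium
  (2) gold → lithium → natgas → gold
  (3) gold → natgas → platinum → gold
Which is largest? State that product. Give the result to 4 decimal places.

0.9861

(1) 0.401 × 1.1 × 2.01 = 0.88661
(2) 2.05 × 1.03 × 0.467 = 0.98607
(3) 2.09 × 1.59 × 0.28 = 0.93047
Highest is cycle (2) at 0.9861 (≤1, no arbitrage).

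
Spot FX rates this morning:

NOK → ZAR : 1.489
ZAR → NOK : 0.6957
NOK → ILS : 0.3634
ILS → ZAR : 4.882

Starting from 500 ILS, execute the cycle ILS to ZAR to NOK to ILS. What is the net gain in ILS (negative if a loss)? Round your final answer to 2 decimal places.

117.13

500 ILS × 4.882 = 2441 ZAR
2441 ZAR × 0.6957 = 1698.2037 NOK
1698.2037 NOK × 0.3634 = 617.12722458 ILS
Net change: 617.12722458 − 500 = 117.12722458 ILS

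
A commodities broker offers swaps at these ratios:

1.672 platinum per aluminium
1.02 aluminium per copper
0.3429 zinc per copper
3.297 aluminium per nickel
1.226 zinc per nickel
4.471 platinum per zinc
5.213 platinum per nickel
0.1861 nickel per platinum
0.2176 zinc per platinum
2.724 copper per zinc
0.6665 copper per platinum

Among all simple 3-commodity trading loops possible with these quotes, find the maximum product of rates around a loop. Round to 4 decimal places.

copper→aluminium→platinum→copper: 1.02 × 1.672 × 0.6665 = 1.13668
aluminium→platinum→nickel→aluminium: 1.672 × 0.1861 × 3.297 = 1.02589
copper→zinc→platinum→copper: 0.3429 × 4.471 × 0.6665 = 1.02182
platinum→nickel→zinc→platinum: 0.1861 × 1.226 × 4.471 = 1.02010
Maximum is copper→aluminium→platinum→copper at 1.1367; arbitrage exists.

1.1367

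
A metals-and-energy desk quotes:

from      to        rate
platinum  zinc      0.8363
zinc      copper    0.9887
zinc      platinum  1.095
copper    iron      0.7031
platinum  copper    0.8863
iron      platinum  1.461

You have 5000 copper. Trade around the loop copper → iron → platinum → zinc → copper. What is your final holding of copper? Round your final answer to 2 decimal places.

4246.82

5000 copper × 0.7031 = 3515.5 iron
3515.5 iron × 1.461 = 5136.1455 platinum
5136.1455 platinum × 0.8363 = 4295.35848165 zinc
4295.35848165 zinc × 0.9887 = 4246.820930807355 copper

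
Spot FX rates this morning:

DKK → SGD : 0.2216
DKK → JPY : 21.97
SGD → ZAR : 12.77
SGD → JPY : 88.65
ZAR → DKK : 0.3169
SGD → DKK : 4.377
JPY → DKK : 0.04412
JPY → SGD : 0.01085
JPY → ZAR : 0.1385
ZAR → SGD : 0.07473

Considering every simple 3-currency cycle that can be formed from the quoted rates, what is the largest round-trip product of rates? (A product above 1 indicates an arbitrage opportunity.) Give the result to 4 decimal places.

1.0434

DKK→JPY→SGD→DKK: 21.97 × 0.01085 × 4.377 = 1.04337
DKK→JPY→ZAR→DKK: 21.97 × 0.1385 × 0.3169 = 0.96428
JPY→ZAR→SGD→JPY: 0.1385 × 0.07473 × 88.65 = 0.91754
DKK→SGD→ZAR→DKK: 0.2216 × 12.77 × 0.3169 = 0.89677
DKK→SGD→JPY→DKK: 0.2216 × 88.65 × 0.04412 = 0.86673
Maximum is DKK→JPY→SGD→DKK at 1.0434; arbitrage exists.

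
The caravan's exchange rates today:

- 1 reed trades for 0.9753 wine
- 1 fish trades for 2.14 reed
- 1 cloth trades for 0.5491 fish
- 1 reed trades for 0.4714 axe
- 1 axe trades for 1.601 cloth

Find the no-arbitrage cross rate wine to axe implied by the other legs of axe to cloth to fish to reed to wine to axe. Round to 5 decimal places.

Known legs of the cycle: 1.601 × 0.5491 × 2.14 × 0.9753 = 1.8348255251922
For no arbitrage the full-cycle product must be 1, so the missing rate is 1 / 1.8348255251922 ≈ 0.5450109.

0.54501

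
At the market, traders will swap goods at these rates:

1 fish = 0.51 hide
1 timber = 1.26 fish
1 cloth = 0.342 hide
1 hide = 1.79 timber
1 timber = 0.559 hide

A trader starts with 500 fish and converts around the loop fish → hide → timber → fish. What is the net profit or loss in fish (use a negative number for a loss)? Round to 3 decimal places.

500 fish × 0.51 = 255 hide
255 hide × 1.79 = 456.45 timber
456.45 timber × 1.26 = 575.127 fish
Net change: 575.127 − 500 = 75.127 fish

75.127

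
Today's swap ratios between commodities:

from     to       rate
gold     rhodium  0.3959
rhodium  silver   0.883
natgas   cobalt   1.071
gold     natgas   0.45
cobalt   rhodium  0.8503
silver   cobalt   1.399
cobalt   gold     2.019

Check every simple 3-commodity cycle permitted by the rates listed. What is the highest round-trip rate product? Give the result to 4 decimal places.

cobalt→rhodium→silver→cobalt: 0.8503 × 0.883 × 1.399 = 1.05039
cobalt→gold→natgas→cobalt: 2.019 × 0.45 × 1.071 = 0.97306
Maximum is cobalt→rhodium→silver→cobalt at 1.0504; arbitrage exists.

1.0504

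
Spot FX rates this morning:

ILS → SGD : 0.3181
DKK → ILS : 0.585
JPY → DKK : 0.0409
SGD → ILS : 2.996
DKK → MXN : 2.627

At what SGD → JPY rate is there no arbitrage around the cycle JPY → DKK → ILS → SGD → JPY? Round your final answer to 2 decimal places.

Known legs of the cycle: 0.0409 × 0.585 × 0.3181 = 0.00761101965
For no arbitrage the full-cycle product must be 1, so the missing rate is 1 / 0.00761101965 ≈ 131.3884.

131.39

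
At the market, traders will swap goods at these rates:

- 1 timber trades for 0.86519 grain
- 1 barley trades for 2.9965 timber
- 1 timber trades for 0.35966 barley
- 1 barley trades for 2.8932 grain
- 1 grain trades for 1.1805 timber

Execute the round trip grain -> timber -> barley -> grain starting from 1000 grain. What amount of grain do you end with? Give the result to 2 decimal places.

1000 grain × 1.1805 = 1180.5 timber
1180.5 timber × 0.35966 = 424.57863 barley
424.57863 barley × 2.8932 = 1228.390892316 grain

1228.39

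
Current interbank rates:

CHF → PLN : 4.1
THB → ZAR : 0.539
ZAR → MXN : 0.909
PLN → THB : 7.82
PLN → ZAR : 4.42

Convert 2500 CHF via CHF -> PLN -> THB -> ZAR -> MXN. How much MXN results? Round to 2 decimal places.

2500 CHF × 4.1 = 10250 PLN
10250 PLN × 7.82 = 80155 THB
80155 THB × 0.539 = 43203.545 ZAR
43203.545 ZAR × 0.909 = 39272.022405 MXN

39272.02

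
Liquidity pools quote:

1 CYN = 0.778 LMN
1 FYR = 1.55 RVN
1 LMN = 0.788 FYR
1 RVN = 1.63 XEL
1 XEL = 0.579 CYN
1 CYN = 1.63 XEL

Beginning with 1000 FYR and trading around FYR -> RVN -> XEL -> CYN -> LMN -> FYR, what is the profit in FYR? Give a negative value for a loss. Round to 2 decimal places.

1000 FYR × 1.55 = 1550 RVN
1550 RVN × 1.63 = 2526.5 XEL
2526.5 XEL × 0.579 = 1462.8435 CYN
1462.8435 CYN × 0.778 = 1138.092243 LMN
1138.092243 LMN × 0.788 = 896.816687484 FYR
Net change: 896.816687484 − 1000 = -103.183312516 FYR

-103.18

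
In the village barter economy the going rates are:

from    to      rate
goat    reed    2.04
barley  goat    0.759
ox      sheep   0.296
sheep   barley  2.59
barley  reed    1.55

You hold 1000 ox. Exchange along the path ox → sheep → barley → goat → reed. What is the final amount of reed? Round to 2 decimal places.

1187.03

1000 ox × 0.296 = 296 sheep
296 sheep × 2.59 = 766.64 barley
766.64 barley × 0.759 = 581.87976 goat
581.87976 goat × 2.04 = 1187.0347104 reed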